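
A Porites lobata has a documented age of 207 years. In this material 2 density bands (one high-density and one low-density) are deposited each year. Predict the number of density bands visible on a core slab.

Expected density bands: 207 × 2 = 414.
So 414 density bands should be present.

414 density bands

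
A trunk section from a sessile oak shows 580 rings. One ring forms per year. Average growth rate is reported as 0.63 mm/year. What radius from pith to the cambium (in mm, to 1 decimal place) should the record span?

580 years of growth are recorded.
Predicted length = 0.63 mm/year × 580 years = 365.4 mm.

365.4 mm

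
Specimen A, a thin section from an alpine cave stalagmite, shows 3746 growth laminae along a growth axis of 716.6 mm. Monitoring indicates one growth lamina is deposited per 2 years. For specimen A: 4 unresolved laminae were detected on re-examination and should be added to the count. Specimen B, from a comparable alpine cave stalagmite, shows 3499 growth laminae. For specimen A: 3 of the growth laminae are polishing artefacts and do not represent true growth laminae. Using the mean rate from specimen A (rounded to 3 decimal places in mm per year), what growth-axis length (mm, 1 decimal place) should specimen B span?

Specimen A: true growth lamina count = 3746 − 3 + 4 = 3747.
Specimen A: multiplying by 2 years per growth lamina: 3747 × 2 = 7494 years.
A: Mean rate = 716.6 mm / 7494 years ≈ 0.096 mm/year.
Specimen B: multiplying by 2 years per growth lamina: 3499 × 2 = 6998 years. For B, 0.096 mm/year × 6998 years = 671.8 mm.

671.8 mm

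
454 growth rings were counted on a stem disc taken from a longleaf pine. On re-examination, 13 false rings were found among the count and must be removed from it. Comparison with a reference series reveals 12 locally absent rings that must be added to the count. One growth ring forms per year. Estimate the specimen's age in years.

453 years

After corrections the count is 454 − 13 + 12 = 453 growth rings.
At one growth ring per year, that is 453 years.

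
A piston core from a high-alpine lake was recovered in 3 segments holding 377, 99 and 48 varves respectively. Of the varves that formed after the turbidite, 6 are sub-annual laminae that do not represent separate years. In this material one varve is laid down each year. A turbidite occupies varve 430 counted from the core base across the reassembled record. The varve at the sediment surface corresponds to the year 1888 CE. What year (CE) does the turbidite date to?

1800 CE

Total varves = 377 + 99 + 48 = 524.
524 − 430 = 94 varves lie beyond the turbidite toward the sediment surface.
Removing the 6 false varves leaves 94 − 6 = 88 true varves beyond the turbidite.
1888 − 88 = 1800 CE.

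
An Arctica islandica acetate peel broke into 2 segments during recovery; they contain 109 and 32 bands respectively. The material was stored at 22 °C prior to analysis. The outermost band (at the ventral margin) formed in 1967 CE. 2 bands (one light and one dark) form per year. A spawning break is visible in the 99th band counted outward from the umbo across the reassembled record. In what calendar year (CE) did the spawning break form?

1946 CE

Total bands = 109 + 32 = 141.
Between band 99 and the ventral margin there are 141 − 99 = 42 bands.
42 bands at 2 per year is 42 / 2 = 21 years.
1967 − 21 = 1946 CE.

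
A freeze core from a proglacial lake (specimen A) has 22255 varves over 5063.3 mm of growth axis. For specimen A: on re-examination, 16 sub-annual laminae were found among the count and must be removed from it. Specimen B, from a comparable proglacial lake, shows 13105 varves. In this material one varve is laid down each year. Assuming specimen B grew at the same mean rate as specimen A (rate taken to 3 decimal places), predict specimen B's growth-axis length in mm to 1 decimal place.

2987.9 mm

Specimen A: after corrections the count is 22255 − 16 = 22239 varves.
A: 5063.3 mm over 22239 years gives 5063.3 / 22239 ≈ 0.228 mm/yr.
Length of B = 0.228 × 13105 = 2987.9 mm.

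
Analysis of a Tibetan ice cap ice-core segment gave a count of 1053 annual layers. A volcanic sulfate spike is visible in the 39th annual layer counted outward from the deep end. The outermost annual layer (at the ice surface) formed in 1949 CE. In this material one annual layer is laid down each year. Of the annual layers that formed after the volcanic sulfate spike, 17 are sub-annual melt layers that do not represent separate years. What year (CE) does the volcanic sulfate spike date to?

952 CE

The volcanic sulfate spike sits at annual layer 39 from the deep end, so 1053 − 39 = 1014 annual layers formed after it.
Removing the 17 false annual layers leaves 1014 − 17 = 997 true annual layers beyond the volcanic sulfate spike.
Counting back 997 years from 1949 CE places the volcanic sulfate spike in 1949 − 997 = 952 CE.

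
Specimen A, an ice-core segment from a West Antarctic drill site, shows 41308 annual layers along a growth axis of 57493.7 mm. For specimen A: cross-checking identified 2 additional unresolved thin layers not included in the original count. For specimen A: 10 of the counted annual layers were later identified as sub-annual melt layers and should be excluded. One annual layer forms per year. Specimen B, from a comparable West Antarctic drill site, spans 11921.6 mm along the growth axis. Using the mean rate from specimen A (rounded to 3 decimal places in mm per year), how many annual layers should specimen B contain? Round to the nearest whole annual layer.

8564 annual layers

Specimen A: correcting the raw count gives 41308 − 10 + 2 = 41300 true annual layers.
A: 57493.7 mm over 41300 years gives 57493.7 / 41300 ≈ 1.392 mm/yr.
Specimen B: 11921.6 mm / 1.392 mm per year = 8564.37 years ≈ 8564 annual layers.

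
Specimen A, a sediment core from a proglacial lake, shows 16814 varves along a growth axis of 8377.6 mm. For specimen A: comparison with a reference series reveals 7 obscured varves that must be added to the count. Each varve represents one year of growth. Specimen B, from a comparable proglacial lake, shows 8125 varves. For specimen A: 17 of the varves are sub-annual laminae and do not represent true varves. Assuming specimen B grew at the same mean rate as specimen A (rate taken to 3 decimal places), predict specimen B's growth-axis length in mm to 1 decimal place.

Specimen A: true varve count = 16814 − 17 + 7 = 16804.
A: 8377.6 mm over 16804 years gives 8377.6 / 16804 ≈ 0.499 mm per year.
For B, 0.499 mm/year × 8125 years = 4054.4 mm.

4054.4 mm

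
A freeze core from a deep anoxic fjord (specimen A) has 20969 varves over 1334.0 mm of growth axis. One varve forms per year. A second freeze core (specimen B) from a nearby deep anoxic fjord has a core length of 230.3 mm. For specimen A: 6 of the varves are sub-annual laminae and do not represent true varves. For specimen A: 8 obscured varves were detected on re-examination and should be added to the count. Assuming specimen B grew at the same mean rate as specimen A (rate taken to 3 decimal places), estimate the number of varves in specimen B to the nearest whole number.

3598 varves

Specimen A: correcting the raw count gives 20969 − 6 + 8 = 20971 true varves.
A: 1334.0 mm over 20971 years gives 1334.0 / 20971 ≈ 0.064 mm/year.
For B, 230.3 / 0.064 = 3598.44 years ≈ 3598 varves.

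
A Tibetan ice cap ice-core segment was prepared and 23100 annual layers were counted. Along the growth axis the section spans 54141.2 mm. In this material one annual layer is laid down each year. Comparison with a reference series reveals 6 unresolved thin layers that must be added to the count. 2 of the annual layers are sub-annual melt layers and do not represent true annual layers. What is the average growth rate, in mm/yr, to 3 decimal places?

True annual layer count = 23100 − 2 + 6 = 23104.
54141.2 mm over 23104 years gives 54141.2 / 23104 ≈ 2.343 mm/yr.

2.343 mm/yr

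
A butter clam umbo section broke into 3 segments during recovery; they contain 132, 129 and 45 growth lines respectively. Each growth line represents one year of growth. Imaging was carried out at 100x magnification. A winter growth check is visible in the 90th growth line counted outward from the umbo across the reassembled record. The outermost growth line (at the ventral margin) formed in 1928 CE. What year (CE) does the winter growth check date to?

Total growth lines = 132 + 129 + 45 = 306.
Between growth line 90 and the ventral margin there are 306 − 90 = 216 growth lines.
The growth line at the ventral margin is 1928 CE, so the winter growth check dates to 1928 − 216 = 1712 CE.

1712 CE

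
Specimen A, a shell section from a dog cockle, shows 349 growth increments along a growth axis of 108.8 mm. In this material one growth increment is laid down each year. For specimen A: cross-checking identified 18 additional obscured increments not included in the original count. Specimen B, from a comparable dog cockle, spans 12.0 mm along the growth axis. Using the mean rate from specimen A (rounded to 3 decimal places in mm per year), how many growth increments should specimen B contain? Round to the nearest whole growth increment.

Specimen A: adjusted count: 349 + 18 = 367 growth increments.
A: 108.8 mm over 367 years gives 108.8 / 367 ≈ 0.296 mm/year.
B spans 12.0 / 0.296 = 40.54 years ≈ 41 growth increments.

41 growth increments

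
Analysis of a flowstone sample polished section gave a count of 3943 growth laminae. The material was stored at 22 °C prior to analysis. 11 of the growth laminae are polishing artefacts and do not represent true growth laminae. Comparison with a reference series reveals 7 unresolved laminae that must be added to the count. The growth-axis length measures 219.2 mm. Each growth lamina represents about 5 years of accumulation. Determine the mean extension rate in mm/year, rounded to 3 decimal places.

Correcting the raw count gives 3943 − 11 + 7 = 3939 true growth laminae.
3939 growth laminae at 5 years each span 3939 × 5 = 19695 years.
Extension rate ≈ 219.2 / 19695 = 0.011 mm/year.

0.011 mm/year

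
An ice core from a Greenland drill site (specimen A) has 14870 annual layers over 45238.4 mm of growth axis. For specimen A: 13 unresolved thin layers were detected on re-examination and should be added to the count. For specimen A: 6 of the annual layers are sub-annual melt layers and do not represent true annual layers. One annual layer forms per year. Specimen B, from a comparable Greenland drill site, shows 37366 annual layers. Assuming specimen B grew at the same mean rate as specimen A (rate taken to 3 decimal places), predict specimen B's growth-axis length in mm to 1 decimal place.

Specimen A: true annual layer count = 14870 − 6 + 13 = 14877.
A: 45238.4 mm over 14877 years gives 45238.4 / 14877 ≈ 3.041 mm/yr.
B's length ≈ 3.041 × 37366 = 113630.0 mm.

113630.0 mm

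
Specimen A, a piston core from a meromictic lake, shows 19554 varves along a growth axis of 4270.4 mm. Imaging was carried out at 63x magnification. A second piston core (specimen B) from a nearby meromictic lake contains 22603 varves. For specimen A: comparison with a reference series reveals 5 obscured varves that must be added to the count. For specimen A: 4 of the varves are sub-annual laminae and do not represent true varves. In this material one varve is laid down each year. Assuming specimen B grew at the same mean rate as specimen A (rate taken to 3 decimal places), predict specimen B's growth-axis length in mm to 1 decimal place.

Specimen A: adjusted count: 19554 − 4 + 5 = 19555 varves.
A: Extension rate ≈ 4270.4 / 19555 = 0.218 mm per year.
For B, 0.218 mm/year × 22603 years = 4927.5 mm.

4927.5 mm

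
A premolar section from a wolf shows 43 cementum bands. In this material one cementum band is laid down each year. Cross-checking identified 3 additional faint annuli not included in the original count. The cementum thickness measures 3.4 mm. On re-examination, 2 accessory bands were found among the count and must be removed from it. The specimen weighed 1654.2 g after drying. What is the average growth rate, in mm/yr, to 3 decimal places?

After corrections the count is 43 − 2 + 3 = 44 cementum bands.
3.4 mm over 44 years gives 3.4 / 44 ≈ 0.077 mm/yr.

0.077 mm/yr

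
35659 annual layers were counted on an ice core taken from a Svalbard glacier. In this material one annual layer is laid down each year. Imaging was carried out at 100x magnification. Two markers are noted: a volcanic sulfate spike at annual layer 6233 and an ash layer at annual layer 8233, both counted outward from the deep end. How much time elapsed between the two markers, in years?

2000 years

The two markers are separated by 8233 − 6233 = 2000 annual layers.
One annual layer per year makes the interval 2000 years.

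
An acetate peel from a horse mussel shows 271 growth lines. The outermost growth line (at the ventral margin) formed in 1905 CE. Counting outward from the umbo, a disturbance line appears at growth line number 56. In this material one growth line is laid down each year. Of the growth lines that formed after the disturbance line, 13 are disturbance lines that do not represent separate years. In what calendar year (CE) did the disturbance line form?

1703 CE

The disturbance line sits at growth line 56 from the umbo, so 271 − 56 = 215 growth lines formed after it.
Excluding 13 false growth lines: 215 − 13 = 202.
The growth line at the ventral margin is 1905 CE, so the disturbance line dates to 1905 − 202 = 1703 CE.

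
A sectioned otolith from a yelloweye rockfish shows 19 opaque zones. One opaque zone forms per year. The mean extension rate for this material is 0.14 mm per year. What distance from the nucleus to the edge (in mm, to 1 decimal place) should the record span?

The record spans 19 years at 0.14 mm per year.
19 years at 0.14 mm/year gives 0.14 × 19 = 2.7 mm.

2.7 mm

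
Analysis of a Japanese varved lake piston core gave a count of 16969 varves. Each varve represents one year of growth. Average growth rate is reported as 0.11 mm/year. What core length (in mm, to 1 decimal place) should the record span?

16969 years of growth are recorded.
Predicted length = 0.11 mm/year × 16969 years = 1866.6 mm.

1866.6 mm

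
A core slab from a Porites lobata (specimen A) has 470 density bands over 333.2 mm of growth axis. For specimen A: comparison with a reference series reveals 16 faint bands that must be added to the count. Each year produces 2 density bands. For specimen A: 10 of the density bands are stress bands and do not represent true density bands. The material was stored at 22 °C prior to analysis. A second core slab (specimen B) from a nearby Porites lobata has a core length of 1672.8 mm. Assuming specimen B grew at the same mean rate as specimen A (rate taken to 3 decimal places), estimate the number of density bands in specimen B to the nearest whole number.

Specimen A: after corrections the count is 470 − 10 + 16 = 476 density bands.
Specimen A: 476 density bands at 2 per year is 476 / 2 = 238 years.
A: 333.2 mm over 238 years gives 333.2 / 238 ≈ 1.400 mm/yr.
Specimen B: 1672.8 mm / 1.400 mm per year = 1194.86 years; at 2 density bands per year that is 1194.86 × 2 ≈ 2390 density bands.

2390 density bands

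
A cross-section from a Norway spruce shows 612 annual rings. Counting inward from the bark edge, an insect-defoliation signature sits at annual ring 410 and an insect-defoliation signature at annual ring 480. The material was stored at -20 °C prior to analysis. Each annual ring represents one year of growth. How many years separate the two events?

70 years

Separation: 480 − 410 = 70 annual rings.
That is 70 years at one annual ring per year.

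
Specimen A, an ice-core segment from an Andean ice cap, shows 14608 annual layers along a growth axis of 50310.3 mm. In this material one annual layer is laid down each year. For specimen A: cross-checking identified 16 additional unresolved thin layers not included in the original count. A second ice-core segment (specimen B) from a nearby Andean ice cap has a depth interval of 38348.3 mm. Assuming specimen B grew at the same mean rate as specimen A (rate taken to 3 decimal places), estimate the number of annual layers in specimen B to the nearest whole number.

Specimen A: adjusted count: 14608 + 16 = 14624 annual layers.
A: 50310.3 mm over 14624 years gives 50310.3 / 14624 ≈ 3.440 mm/yr.
Specimen B: 38348.3 mm / 3.440 mm per year = 11147.76 years ≈ 11148 annual layers.

11148 annual layers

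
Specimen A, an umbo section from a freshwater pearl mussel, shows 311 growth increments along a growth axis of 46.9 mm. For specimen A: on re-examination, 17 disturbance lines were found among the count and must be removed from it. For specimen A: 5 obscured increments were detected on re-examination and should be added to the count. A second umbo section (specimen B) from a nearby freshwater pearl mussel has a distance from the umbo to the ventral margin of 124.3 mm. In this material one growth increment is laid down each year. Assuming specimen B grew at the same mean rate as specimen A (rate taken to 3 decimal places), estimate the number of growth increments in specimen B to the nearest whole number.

792 growth increments

Specimen A: correcting the raw count gives 311 − 17 + 5 = 299 true growth increments.
A: 46.9 mm over 299 years gives 46.9 / 299 ≈ 0.157 mm/yr.
Specimen B: 124.3 mm / 0.157 mm per year = 791.72 years ≈ 792 growth increments.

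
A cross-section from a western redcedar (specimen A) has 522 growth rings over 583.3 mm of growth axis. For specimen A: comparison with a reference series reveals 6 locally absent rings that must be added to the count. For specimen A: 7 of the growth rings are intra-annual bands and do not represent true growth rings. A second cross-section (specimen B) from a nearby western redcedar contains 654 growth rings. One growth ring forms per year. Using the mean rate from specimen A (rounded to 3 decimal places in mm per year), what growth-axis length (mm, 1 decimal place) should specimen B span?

732.5 mm

Specimen A: after corrections the count is 522 − 7 + 6 = 521 growth rings.
A: Mean rate = 583.3 mm / 521 years ≈ 1.120 mm per year.
B's length ≈ 1.120 × 654 = 732.5 mm.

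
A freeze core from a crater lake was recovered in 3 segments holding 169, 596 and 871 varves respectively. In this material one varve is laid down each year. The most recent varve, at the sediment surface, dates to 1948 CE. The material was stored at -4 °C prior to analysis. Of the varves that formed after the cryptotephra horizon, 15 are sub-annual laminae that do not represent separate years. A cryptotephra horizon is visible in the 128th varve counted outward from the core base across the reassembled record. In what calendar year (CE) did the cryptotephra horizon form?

Total varves = 169 + 596 + 871 = 1636.
1636 − 128 = 1508 varves lie beyond the cryptotephra horizon toward the sediment surface.
Excluding 15 false varves: 1508 − 15 = 1493.
Counting back 1493 years from 1948 CE places the cryptotephra horizon in 1948 − 1493 = 455 CE.

455 CE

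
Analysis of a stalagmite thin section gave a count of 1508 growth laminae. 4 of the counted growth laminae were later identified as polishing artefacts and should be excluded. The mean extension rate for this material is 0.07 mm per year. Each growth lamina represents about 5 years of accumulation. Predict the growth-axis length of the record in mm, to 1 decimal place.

526.4 mm

True growth lamina count = 1508 − 4 = 1504.
At 5 years per growth lamina, 1504 × 5 = 7520 years.
7520 years at 0.07 mm/year gives 0.07 × 7520 = 526.4 mm.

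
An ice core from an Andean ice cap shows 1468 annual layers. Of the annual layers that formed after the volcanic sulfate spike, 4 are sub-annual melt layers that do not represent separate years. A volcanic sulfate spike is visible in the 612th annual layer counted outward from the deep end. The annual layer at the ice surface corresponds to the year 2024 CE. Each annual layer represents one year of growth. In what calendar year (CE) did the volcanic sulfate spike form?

1468 − 612 = 856 annual layers lie beyond the volcanic sulfate spike toward the ice surface.
Excluding 4 false annual layers: 856 − 4 = 852.
The annual layer at the ice surface is 2024 CE, so the volcanic sulfate spike dates to 2024 − 852 = 1172 CE.

1172 CE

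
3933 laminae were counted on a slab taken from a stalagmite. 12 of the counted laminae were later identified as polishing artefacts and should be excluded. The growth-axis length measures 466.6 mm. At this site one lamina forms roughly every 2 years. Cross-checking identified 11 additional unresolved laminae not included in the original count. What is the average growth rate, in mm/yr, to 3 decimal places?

0.059 mm/yr

Correcting the raw count gives 3933 − 12 + 11 = 3932 true laminae.
At 2 years per lamina, 3932 × 2 = 7864 years.
Mean rate = 466.6 mm / 7864 years ≈ 0.059 mm/yr.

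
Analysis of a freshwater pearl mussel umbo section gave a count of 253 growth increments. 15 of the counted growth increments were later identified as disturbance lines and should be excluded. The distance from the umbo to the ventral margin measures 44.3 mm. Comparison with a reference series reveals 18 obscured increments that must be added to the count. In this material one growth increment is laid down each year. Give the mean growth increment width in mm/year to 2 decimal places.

After corrections the count is 253 − 15 + 18 = 256 growth increments.
Extension rate ≈ 44.3 / 256 = 0.17 mm/year.

0.17 mm/year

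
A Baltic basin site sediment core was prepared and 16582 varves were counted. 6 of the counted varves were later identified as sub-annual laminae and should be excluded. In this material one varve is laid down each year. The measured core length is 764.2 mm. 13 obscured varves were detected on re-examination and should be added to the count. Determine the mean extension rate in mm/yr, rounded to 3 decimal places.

Adjusted count: 16582 − 6 + 13 = 16589 varves.
764.2 mm over 16589 years gives 764.2 / 16589 ≈ 0.046 mm/yr.

0.046 mm/yr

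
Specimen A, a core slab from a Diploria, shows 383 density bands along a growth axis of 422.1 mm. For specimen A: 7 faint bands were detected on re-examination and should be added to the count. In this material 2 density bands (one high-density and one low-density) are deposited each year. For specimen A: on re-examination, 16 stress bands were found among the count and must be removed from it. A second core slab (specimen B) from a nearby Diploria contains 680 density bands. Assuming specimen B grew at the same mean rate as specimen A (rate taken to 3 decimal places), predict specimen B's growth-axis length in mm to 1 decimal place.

767.4 mm

Specimen A: true density band count = 383 − 16 + 7 = 374.
Specimen A: with 2 density bands per year, 374 / 2 = 187 years.
A: Extension rate ≈ 422.1 / 187 = 2.257 mm per year.
Specimen B: dividing by 2 density bands per year: 680 / 2 = 340 years. For B, 2.257 mm/year × 340 years = 767.4 mm.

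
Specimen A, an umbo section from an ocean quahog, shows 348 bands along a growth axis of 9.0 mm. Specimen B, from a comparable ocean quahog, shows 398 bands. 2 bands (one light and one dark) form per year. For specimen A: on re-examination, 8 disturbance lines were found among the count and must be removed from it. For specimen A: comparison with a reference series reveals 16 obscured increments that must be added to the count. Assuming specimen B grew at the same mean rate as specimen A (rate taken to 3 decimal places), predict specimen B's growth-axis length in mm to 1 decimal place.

Specimen A: correcting the raw count gives 348 − 8 + 16 = 356 true bands.
Specimen A: dividing by 2 bands per year: 356 / 2 = 178 years.
A: Extension rate ≈ 9.0 / 178 = 0.051 mm/year.
Specimen B: dividing by 2 bands per year: 398 / 2 = 199 years. For B, 0.051 mm/year × 199 years = 10.1 mm.

10.1 mm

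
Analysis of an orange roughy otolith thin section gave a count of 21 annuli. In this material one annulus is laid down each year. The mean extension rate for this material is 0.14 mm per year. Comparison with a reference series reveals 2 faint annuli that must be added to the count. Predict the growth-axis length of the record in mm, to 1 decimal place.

3.2 mm

Correcting the raw count gives 21 + 2 = 23 true annuli.
Length ≈ 0.14 × 23 = 3.2 mm.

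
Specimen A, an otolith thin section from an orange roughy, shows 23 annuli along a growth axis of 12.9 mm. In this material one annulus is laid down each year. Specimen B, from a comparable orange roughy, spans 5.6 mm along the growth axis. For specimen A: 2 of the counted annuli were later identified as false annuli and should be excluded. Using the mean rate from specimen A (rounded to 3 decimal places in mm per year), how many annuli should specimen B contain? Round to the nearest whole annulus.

Specimen A: after corrections the count is 23 − 2 = 21 annuli.
A: 12.9 mm over 21 years gives 12.9 / 21 ≈ 0.614 mm/year.
Specimen B: 5.6 mm / 0.614 mm per year = 9.12 years ≈ 9 annuli.

9 annuli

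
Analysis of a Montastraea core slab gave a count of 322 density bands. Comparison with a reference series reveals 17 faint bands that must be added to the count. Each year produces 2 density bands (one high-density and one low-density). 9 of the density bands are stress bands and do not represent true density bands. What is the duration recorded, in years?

165 years

True density band count = 322 − 9 + 17 = 330.
330 density bands at 2 per year is 330 / 2 = 165 years.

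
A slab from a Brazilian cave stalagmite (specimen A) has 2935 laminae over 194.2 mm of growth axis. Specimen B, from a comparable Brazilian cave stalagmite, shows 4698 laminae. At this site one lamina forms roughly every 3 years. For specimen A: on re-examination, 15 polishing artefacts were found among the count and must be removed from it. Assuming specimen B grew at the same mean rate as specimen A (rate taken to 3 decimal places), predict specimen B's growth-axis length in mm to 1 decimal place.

310.1 mm

Specimen A: true lamina count = 2935 − 15 = 2920.
Specimen A: 2920 laminae at 3 years each span 2920 × 3 = 8760 years.
A: 194.2 mm over 8760 years gives 194.2 / 8760 ≈ 0.022 mm per year.
Specimen B: at 3 years per lamina, 4698 × 3 = 14094 years. Length of B = 0.022 × 14094 = 310.1 mm.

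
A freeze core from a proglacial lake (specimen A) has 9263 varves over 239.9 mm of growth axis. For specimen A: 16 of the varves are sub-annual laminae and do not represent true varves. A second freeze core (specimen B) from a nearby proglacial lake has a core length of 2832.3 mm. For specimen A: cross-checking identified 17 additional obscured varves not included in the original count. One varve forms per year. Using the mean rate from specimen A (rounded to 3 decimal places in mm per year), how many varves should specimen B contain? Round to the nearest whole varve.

108935 varves

Specimen A: adjusted count: 9263 − 16 + 17 = 9264 varves.
A: Mean rate = 239.9 mm / 9264 years ≈ 0.026 mm/year.
Specimen B: 2832.3 mm / 0.026 mm per year = 108934.62 years ≈ 108935 varves.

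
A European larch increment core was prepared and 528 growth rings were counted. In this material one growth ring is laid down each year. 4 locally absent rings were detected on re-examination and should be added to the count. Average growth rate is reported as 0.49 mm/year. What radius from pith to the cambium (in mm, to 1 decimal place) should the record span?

260.7 mm

After corrections the count is 528 + 4 = 532 growth rings.
532 years at 0.49 mm/year gives 0.49 × 532 = 260.7 mm.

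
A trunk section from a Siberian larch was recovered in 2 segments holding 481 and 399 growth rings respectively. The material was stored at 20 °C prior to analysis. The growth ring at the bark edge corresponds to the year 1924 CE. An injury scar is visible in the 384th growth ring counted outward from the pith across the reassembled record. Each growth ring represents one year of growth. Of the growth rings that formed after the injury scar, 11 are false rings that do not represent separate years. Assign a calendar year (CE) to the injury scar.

1439 CE

Total growth rings = 481 + 399 = 880.
880 − 384 = 496 growth rings lie beyond the injury scar toward the bark edge.
Removing the 11 false growth rings leaves 496 − 11 = 485 true growth rings beyond the injury scar.
The growth ring at the bark edge is 1924 CE, so the injury scar dates to 1924 − 485 = 1439 CE.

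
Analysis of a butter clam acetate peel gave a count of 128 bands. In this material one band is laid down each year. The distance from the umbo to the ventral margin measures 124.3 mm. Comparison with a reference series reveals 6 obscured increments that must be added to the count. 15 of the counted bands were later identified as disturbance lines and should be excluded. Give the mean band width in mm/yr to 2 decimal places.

1.04 mm/yr

Correcting the raw count gives 128 − 15 + 6 = 119 true bands.
124.3 mm over 119 years gives 124.3 / 119 ≈ 1.04 mm/yr.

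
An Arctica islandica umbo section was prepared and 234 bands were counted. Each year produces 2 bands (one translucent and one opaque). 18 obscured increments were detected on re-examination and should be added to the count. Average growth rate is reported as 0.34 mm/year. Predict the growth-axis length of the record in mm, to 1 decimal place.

Correcting the raw count gives 234 + 18 = 252 true bands.
With 2 bands per year, 252 / 2 = 126 years.
Predicted length = 0.34 mm/year × 126 years = 42.8 mm.

42.8 mm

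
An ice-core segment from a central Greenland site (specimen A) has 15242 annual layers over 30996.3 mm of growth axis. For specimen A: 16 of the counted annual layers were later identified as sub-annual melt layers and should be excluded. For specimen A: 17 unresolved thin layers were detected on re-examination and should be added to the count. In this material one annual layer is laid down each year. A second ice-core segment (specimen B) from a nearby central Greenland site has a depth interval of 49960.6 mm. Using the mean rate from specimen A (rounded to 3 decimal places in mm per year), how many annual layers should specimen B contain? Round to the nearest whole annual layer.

Specimen A: true annual layer count = 15242 − 16 + 17 = 15243.
A: Mean rate = 30996.3 mm / 15243 years ≈ 2.033 mm per year.
For B, 49960.6 / 2.033 = 24574.82 years ≈ 24575 annual layers.

24575 annual layers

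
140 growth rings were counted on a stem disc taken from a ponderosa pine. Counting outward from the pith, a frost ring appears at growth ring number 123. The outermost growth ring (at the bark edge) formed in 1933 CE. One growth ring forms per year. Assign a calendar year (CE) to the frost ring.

1916 CE

The frost ring sits at growth ring 123 from the pith, so 140 − 123 = 17 growth rings formed after it.
1933 − 17 = 1916 CE.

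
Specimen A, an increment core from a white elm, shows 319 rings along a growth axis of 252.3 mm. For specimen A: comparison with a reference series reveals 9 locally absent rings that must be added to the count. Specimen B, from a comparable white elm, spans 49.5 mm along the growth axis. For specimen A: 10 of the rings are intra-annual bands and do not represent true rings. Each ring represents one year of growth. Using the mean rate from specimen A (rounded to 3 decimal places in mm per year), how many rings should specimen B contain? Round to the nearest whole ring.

Specimen A: adjusted count: 319 − 10 + 9 = 318 rings.
A: Mean rate = 252.3 mm / 318 years ≈ 0.793 mm per year.
Specimen B: 49.5 mm / 0.793 mm per year = 62.42 years ≈ 62 rings.

62 rings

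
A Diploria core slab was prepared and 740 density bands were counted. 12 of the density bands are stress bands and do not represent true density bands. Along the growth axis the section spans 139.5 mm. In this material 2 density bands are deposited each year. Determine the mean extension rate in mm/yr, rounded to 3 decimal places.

True density band count = 740 − 12 = 728.
Dividing by 2 density bands per year: 728 / 2 = 364 years.
Mean rate = 139.5 mm / 364 years ≈ 0.383 mm/yr.

0.383 mm/yr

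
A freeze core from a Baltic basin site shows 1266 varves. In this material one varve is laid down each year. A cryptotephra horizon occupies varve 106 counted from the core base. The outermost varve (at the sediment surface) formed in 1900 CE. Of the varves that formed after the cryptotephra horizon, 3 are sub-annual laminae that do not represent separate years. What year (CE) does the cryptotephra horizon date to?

The cryptotephra horizon sits at varve 106 from the core base, so 1266 − 106 = 1160 varves formed after it.
Excluding 3 false varves: 1160 − 3 = 1157.
Counting back 1157 years from 1900 CE places the cryptotephra horizon in 1900 − 1157 = 743 CE.

743 CE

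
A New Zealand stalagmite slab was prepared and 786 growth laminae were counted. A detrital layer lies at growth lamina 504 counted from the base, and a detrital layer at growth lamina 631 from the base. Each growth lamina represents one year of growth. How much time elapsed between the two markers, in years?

127 yr

Separation: 631 − 504 = 127 growth laminae.
One growth lamina per year makes the interval 127 years.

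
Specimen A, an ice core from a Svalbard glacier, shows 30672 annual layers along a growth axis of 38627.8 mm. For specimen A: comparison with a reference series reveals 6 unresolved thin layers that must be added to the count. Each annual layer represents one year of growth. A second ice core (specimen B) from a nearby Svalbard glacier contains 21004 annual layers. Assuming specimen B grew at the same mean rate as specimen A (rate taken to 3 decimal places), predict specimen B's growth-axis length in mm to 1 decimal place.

Specimen A: adjusted count: 30672 + 6 = 30678 annual layers.
A: 38627.8 mm over 30678 years gives 38627.8 / 30678 ≈ 1.259 mm/yr.
B's length ≈ 1.259 × 21004 = 26444.0 mm.

26444.0 mm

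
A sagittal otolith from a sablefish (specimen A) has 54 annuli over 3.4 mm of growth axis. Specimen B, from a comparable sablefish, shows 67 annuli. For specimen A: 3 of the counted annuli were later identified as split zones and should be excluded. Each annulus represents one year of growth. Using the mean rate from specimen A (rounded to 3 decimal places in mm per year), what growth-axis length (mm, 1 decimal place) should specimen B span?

4.5 mm

Specimen A: adjusted count: 54 − 3 = 51 annuli.
A: 3.4 mm over 51 years gives 3.4 / 51 ≈ 0.067 mm/year.
B's length ≈ 0.067 × 67 = 4.5 mm.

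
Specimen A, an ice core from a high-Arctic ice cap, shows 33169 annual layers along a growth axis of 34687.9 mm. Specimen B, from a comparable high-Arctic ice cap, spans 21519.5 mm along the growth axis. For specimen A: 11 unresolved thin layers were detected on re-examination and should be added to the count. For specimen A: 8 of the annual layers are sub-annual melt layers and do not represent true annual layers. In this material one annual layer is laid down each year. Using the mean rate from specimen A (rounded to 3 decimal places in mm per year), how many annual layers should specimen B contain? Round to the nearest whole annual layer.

20573 annual layers

Specimen A: after corrections the count is 33169 − 8 + 11 = 33172 annual layers.
A: 34687.9 mm over 33172 years gives 34687.9 / 33172 ≈ 1.046 mm/year.
For B, 21519.5 / 1.046 = 20573.14 years ≈ 20573 annual layers.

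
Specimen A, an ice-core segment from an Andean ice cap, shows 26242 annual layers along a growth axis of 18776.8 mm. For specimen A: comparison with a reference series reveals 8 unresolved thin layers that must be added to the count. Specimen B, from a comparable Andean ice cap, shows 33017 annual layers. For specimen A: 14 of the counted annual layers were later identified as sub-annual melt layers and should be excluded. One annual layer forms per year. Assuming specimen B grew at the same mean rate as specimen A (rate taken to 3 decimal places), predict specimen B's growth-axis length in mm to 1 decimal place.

23640.2 mm

Specimen A: true annual layer count = 26242 − 14 + 8 = 26236.
A: Mean rate = 18776.8 mm / 26236 years ≈ 0.716 mm per year.
B's length ≈ 0.716 × 33017 = 23640.2 mm.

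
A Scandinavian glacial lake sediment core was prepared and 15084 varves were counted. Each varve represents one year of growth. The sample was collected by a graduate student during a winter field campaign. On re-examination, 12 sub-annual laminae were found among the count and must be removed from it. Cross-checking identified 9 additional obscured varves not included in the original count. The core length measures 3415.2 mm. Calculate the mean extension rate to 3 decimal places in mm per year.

True varve count = 15084 − 12 + 9 = 15081.
Mean rate = 3415.2 mm / 15081 years ≈ 0.226 mm per year.

0.226 mm per year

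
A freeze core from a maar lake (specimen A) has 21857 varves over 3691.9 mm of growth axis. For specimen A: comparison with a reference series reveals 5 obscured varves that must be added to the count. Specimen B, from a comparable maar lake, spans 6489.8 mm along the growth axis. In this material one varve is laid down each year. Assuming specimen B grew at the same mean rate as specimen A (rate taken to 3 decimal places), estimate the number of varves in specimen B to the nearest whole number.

38401 varves

Specimen A: true varve count = 21857 + 5 = 21862.
A: Extension rate ≈ 3691.9 / 21862 = 0.169 mm per year.
B spans 6489.8 / 0.169 = 38401.18 years ≈ 38401 varves.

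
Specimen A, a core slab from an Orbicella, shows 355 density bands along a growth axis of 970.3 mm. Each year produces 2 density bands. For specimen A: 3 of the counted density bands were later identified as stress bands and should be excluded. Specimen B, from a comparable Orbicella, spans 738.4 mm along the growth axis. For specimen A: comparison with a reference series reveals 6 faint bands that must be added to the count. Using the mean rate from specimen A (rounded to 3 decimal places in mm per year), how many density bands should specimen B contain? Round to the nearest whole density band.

Specimen A: adjusted count: 355 − 3 + 6 = 358 density bands.
Specimen A: dividing by 2 density bands per year: 358 / 2 = 179 years.
A: Extension rate ≈ 970.3 / 179 = 5.421 mm/yr.
For B, 738.4 / 5.421 = 136.21 years; at 2 density bands per year that is 136.21 × 2 ≈ 272 density bands.

272 density bands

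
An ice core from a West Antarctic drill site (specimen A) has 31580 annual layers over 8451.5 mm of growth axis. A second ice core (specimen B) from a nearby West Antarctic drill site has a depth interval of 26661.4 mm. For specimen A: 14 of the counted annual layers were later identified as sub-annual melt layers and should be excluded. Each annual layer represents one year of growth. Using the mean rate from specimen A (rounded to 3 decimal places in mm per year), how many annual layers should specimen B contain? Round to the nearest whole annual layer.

99483 annual layers

Specimen A: correcting the raw count gives 31580 − 14 = 31566 true annual layers.
A: Mean rate = 8451.5 mm / 31566 years ≈ 0.268 mm/yr.
B spans 26661.4 / 0.268 = 99482.84 years ≈ 99483 annual layers.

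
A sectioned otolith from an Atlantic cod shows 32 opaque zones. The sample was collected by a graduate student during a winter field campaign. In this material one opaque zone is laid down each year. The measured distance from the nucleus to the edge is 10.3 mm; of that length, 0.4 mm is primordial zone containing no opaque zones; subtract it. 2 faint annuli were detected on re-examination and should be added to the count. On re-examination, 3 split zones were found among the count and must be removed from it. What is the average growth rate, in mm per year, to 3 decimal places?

After corrections the count is 32 − 3 + 2 = 31 opaque zones.
Removing the 0.4 mm offcut leaves 10.3 − 0.4 = 9.9 mm.
9.9 mm over 31 years gives 9.9 / 31 ≈ 0.319 mm per year.

0.319 mm per year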